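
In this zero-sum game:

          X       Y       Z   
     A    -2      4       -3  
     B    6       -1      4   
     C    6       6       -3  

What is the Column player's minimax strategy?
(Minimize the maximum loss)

Column should play Z, value = 4

Work:
Column player minimizes Row's maximum payoff:
Column X: max payoff to Row = 6
Column Y: max payoff to Row = 6
Column Z: max payoff to Row = 4
Minimum is 4, achieved by column Z.
Minimax strategy: Z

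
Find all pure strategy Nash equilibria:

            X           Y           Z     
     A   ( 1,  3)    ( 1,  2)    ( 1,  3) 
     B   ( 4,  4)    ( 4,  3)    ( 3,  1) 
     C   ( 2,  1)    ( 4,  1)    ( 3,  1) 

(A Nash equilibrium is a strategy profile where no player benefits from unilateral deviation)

Nash equilibrium: (B, X), (C, Y), (C, Z)

Work:
Best responses:
  P1 vs X: payoffs [1, 4, 2] → best response B (payoff 4)
  P1 vs Y: payoffs [1, 4, 4] → best response B/C (payoff 4)
  P1 vs Z: payoffs [1, 3, 3] → best response B/C (payoff 3)
  P2 vs A: payoffs [3, 2, 3] → best response X/Z (payoff 3)
  P2 vs B: payoffs [4, 3, 1] → best response X (payoff 4)
  P2 vs C: payoffs [1, 1, 1] → best response X/Y/Z (payoff 1)
Mutual best responses: (B,X), (C,Y), (C,Z) → Nash equilibria.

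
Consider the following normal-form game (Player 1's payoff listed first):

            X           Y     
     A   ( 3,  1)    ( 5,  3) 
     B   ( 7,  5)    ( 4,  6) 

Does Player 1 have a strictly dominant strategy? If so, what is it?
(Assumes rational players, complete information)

No strictly dominant strategy exists for Player 1

Work:
A strategy strictly dominates another if it gives a strictly higher payoff against every opponent action. Compare each pair of P1's strategies column-by-column:
  A vs B: [3 vs 7, 5 vs 4] → A does not strictly dominate B (column X: 3 ≤ 7)
  B vs A: [7 vs 3, 4 vs 5] → B does not strictly dominate A (column Y: 4 ≤ 5)
No single strategy strictly dominates all others → no strictly dominant strategy.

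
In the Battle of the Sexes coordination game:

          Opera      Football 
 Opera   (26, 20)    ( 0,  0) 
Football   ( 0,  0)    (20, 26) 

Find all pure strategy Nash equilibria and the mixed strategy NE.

Pure NE: (Opera, Opera) and (Football, Football); Mixed NE: p = 0.5652, q = 0.4348

Work:
Check pure NE:
(Opera, Opera): (26, 20) - no unilateral deviation beneficial
(Football, Football): (20, 26) - no unilateral deviation beneficial
Mixed NE: P1 plays Opera with p = 0.5652, P2 plays Opera with q = 0.4348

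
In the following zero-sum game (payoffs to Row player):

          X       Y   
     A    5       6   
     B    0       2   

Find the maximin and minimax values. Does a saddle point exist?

Maximin = 5, Minimax = 5, Saddle: True

Work:
Row minimums: [5, 0] → maximin = 5
Column maximums: [5, 6] → minimax = 5
Saddle point exists! Game value = 5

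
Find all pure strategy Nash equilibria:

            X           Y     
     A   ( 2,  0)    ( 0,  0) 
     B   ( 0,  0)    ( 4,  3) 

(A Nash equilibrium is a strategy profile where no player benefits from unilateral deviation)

Nash equilibrium: (A, X), (B, Y)

Work:
Best responses:
  P1 vs X: payoffs [2, 0] → best response A (payoff 2)
  P1 vs Y: payoffs [0, 4] → best response B (payoff 4)
  P2 vs A: payoffs [0, 0] → best response X/Y (payoff 0)
  P2 vs B: payoffs [0, 3] → best response Y (payoff 3)
Mutual best responses: (A,X), (B,Y) → Nash equilibria.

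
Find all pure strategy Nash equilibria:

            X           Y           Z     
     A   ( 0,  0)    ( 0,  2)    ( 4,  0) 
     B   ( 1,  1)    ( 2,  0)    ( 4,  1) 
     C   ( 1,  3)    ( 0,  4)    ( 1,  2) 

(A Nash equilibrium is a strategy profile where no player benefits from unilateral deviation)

Nash equilibrium: (B, X), (B, Z)

Work:
Best responses:
  P1 vs X: payoffs [0, 1, 1] → best response B/C (payoff 1)
  P1 vs Y: payoffs [0, 2, 0] → best response B (payoff 2)
  P1 vs Z: payoffs [4, 4, 1] → best response A/B (payoff 4)
  P2 vs A: payoffs [0, 2, 0] → best response Y (payoff 2)
  P2 vs B: payoffs [1, 0, 1] → best response X/Z (payoff 1)
  P2 vs C: payoffs [3, 4, 2] → best response Y (payoff 4)
Mutual best responses: (B,X), (B,Z) → Nash equilibria.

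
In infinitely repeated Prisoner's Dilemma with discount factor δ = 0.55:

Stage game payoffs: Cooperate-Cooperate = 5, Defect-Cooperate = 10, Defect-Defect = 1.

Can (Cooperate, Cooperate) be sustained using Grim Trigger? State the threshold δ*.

δ* = 0.5556; since δ = 0.55 < 0.5556, cooperation cannot be sustained

Work:
For Grim Trigger:
Cooperate forever: 5/(1-δ)
Defect then punished: 10 + 1·δ/(1-δ)
Need: 5/(1-δ) ≥ 10 + 1·δ/(1-δ)
Solving: δ ≥ (T-R)/(T-P) = (10-5)/(10-1) = 0.5556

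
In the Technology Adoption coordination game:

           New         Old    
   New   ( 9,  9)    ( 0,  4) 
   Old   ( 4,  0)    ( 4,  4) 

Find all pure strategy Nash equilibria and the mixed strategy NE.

Pure NE: (New, New) and (Old, Old); Mixed NE: p = 0.4444, q = 0.4444

Work:
Check pure NE:
(New, New): (9, 9) - no unilateral deviation beneficial
(Old, Old): (4, 4) - no unilateral deviation beneficial
Mixed NE: P1 plays New with p = 0.4444, P2 plays New with q = 0.4444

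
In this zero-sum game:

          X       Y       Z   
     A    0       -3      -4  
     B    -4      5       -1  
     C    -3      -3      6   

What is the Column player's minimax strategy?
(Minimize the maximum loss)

Column should play X, value = 0

Work:
Column player minimizes Row's maximum payoff:
Column X: max payoff to Row = 0
Column Y: max payoff to Row = 5
Column Z: max payoff to Row = 6
Minimum is 0, achieved by column X.
Minimax strategy: X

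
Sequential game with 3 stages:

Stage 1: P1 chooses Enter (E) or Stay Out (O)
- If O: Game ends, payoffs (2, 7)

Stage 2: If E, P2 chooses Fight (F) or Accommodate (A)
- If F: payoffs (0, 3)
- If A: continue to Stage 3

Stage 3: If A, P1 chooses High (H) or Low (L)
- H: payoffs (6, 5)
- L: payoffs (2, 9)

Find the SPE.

SPE: (E, A, H); Outcome (6, 5)

Work:
Stage 3: P1 chooses H (6 vs 2)
Stage 2: P2: F->3, A->5 (anticipating H). Choose A
Stage 1: P1: O->2, E->6 (anticipating A, H). Choose E
SPE path: E -> A -> H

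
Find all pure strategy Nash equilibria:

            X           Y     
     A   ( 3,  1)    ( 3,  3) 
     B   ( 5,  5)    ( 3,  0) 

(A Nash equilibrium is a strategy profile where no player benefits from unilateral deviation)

Nash equilibrium: (A, Y), (B, X)

Work:
Best responses:
  P1 vs X: payoffs [3, 5] → best response B (payoff 5)
  P1 vs Y: payoffs [3, 3] → best response A/B (payoff 3)
  P2 vs A: payoffs [1, 3] → best response Y (payoff 3)
  P2 vs B: payoffs [5, 0] → best response X (payoff 5)
Mutual best responses: (A,Y), (B,X) → Nash equilibria.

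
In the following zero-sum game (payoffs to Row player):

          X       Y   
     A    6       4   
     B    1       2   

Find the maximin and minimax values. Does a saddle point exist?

Maximin = 4, Minimax = 4, Saddle: True

Work:
Row minimums: [4, 1] → maximin = 4
Column maximums: [6, 4] → minimax = 4
Saddle point exists! Game value = 4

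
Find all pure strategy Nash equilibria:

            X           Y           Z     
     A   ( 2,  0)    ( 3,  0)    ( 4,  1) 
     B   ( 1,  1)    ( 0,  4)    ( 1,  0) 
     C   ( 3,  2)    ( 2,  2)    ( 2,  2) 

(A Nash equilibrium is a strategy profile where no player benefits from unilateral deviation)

Nash equilibrium: (A, Z), (C, X)

Work:
Best responses:
  P1 vs X: payoffs [2, 1, 3] → best response C (payoff 3)
  P1 vs Y: payoffs [3, 0, 2] → best response A (payoff 3)
  P1 vs Z: payoffs [4, 1, 2] → best response A (payoff 4)
  P2 vs A: payoffs [0, 0, 1] → best response Z (payoff 1)
  P2 vs B: payoffs [1, 4, 0] → best response Y (payoff 4)
  P2 vs C: payoffs [2, 2, 2] → best response X/Y/Z (payoff 2)
Mutual best responses: (A,Z), (C,X) → Nash equilibria.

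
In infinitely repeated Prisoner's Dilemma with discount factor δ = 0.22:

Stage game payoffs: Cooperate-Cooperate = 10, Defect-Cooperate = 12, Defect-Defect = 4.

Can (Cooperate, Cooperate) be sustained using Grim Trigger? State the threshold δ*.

δ* = 0.25; since δ = 0.22 < 0.25, cooperation cannot be sustained

Work:
For Grim Trigger:
Cooperate forever: 10/(1-δ)
Defect then punished: 12 + 4·δ/(1-δ)
Need: 10/(1-δ) ≥ 12 + 4·δ/(1-δ)
Solving: δ ≥ (T-R)/(T-P) = (12-10)/(12-4) = 0.25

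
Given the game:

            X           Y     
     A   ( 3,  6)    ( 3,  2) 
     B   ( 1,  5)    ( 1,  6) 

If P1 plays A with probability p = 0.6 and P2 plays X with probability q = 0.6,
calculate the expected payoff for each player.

E[P1] = 2.2, E[P2] = 4.8

Work:
E[P1] = p·q·π₁(A,X) + p·(1-q)·π₁(A,Y) + (1-p)·q·π₁(B,X) + (1-p)·(1-q)·π₁(B,Y)
= 0.6·0.6·3 + 0.6·0.4·3 + 0.4·0.6·1 + 0.4·0.4·1
= 2.2

E[P2] = 4.8 (similar calculation)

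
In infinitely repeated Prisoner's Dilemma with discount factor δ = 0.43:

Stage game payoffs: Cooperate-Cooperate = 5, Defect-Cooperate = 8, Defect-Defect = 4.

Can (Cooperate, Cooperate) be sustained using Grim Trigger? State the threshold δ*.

δ* = 0.75; since δ = 0.43 < 0.75, cooperation cannot be sustained

Work:
For Grim Trigger:
Cooperate forever: 5/(1-δ)
Defect then punished: 8 + 4·δ/(1-δ)
Need: 5/(1-δ) ≥ 8 + 4·δ/(1-δ)
Solving: δ ≥ (T-R)/(T-P) = (8-5)/(8-4) = 0.75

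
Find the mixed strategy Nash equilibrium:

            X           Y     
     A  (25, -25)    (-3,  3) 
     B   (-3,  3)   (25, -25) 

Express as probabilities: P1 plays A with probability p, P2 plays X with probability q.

p = 0.5, q = 0.5

Work:
Find probabilities that make opponent indifferent:
P2 chooses q to make P1 indifferent between A and B
P1 chooses p to make P2 indifferent between X and Y
Mixed NE: P1 plays (A: 0.5, B: 0.5), P2 plays (X: 0.5, Y: 0.5)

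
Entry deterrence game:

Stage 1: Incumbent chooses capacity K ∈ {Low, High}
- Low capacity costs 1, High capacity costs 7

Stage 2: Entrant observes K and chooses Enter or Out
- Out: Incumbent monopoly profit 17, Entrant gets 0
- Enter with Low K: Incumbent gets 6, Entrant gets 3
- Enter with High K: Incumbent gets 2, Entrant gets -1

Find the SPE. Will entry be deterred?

SPE: (High, Enter|Low, Out|High); Entry deterred. Incumbent net profit = 10

Work:
After Low K: Entrant enters (3 > 0)
After High K: Entrant stays out (-1 < 0)
Incumbent: Low → 6−1=5, High → 17−7=10
Incumbent chooses High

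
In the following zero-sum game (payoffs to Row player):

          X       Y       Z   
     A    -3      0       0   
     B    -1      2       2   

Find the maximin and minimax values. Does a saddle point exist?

Maximin = -1, Minimax = -1, Saddle: True

Work:
Row minimums: [-3, -1] → maximin = -1
Column maximums: [-1, 2, 2] → minimax = -1
Saddle point exists! Game value = -1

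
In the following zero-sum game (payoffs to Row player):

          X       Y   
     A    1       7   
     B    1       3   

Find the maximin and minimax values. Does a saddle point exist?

Maximin = 1, Minimax = 1, Saddle: True

Work:
Row minimums: [1, 1] → maximin = 1
Column maximums: [1, 7] → minimax = 1
Saddle point exists! Game value = 1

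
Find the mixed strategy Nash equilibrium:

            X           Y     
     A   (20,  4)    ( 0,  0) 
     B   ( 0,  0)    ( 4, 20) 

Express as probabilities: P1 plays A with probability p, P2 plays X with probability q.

p = 0.8333, q = 0.1667

Work:
Find probabilities that make opponent indifferent:
P2 chooses q to make P1 indifferent between A and B
P1 chooses p to make P2 indifferent between X and Y
Mixed NE: P1 plays (A: 0.8333, B: 0.1667), P2 plays (X: 0.1667, Y: 0.8333)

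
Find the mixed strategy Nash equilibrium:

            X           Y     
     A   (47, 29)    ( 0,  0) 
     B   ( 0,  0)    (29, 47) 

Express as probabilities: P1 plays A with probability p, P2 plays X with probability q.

p = 0.6184, q = 0.3816

Work:
Find probabilities that make opponent indifferent:
P2 chooses q to make P1 indifferent between A and B
P1 chooses p to make P2 indifferent between X and Y
Mixed NE: P1 plays (A: 0.6184, B: 0.3816), P2 plays (X: 0.3816, Y: 0.6184)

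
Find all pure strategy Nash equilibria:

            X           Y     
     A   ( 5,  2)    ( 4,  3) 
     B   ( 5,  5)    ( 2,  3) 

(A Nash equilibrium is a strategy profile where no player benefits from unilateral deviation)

Nash equilibrium: (A, Y), (B, X)

Work:
Best responses:
  P1 vs X: payoffs [5, 5] → best response A/B (payoff 5)
  P1 vs Y: payoffs [4, 2] → best response A (payoff 4)
  P2 vs A: payoffs [2, 3] → best response Y (payoff 3)
  P2 vs B: payoffs [5, 3] → best response X (payoff 5)
Mutual best responses: (A,Y), (B,X) → Nash equilibria.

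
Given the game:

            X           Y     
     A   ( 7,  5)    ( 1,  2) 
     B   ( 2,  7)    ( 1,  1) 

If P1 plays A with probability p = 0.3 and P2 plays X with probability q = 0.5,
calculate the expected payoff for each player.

E[P1] = 2.25, E[P2] = 3.85

Work:
E[P1] = p·q·π₁(A,X) + p·(1-q)·π₁(A,Y) + (1-p)·q·π₁(B,X) + (1-p)·(1-q)·π₁(B,Y)
= 0.3·0.5·7 + 0.3·0.5·1 + 0.7·0.5·2 + 0.7·0.5·1
= 2.25

E[P2] = 3.85 (similar calculation)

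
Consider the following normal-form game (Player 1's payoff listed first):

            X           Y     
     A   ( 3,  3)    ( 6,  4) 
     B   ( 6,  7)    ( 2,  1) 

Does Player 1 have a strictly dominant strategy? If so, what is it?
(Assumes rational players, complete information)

No strictly dominant strategy exists for Player 1

Work:
A strategy strictly dominates another if it gives a strictly higher payoff against every opponent action. Compare each pair of P1's strategies column-by-column:
  A vs B: [3 vs 6, 6 vs 2] → A does not strictly dominate B (column X: 3 ≤ 6)
  B vs A: [6 vs 3, 2 vs 6] → B does not strictly dominate A (column Y: 2 ≤ 6)
No single strategy strictly dominates all others → no strictly dominant strategy.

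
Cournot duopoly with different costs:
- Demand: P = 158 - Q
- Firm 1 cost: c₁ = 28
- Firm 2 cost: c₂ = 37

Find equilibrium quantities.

q₁* = 46.33, q₂* = 37.33

Work:
Reaction: q₁ = (158 - 28 - q₂)/2
Reaction: q₂ = (158 - 37 - q₁)/2
Solve simultaneously:
q₁* = (158 - 2×28 + 37)/3 = 46.33
q₂* = (158 - 2×37 + 28)/3 = 37.33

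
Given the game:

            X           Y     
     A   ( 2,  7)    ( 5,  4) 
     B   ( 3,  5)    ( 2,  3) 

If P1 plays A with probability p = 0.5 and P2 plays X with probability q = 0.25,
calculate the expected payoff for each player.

E[P1] = 3.25, E[P2] = 4.125

Work:
E[P1] = p·q·π₁(A,X) + p·(1-q)·π₁(A,Y) + (1-p)·q·π₁(B,X) + (1-p)·(1-q)·π₁(B,Y)
= 0.5·0.25·2 + 0.5·0.75·5 + 0.5·0.25·3 + 0.5·0.75·2
= 3.25

E[P2] = 4.125 (similar calculation)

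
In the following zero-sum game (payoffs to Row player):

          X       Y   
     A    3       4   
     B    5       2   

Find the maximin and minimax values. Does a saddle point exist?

Maximin = 3, Minimax = 4, Saddle: False

Work:
Row minimums: [3, 2] → maximin = 3
Column maximums: [5, 4] → minimax = 4
No saddle point (maximin ≠ minimax). Mixed strategy needed.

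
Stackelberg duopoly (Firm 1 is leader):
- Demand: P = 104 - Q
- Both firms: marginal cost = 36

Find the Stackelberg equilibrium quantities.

q₁* (leader) = 34.0, q₂* (follower) = 17.0

Work:
Follower's reaction: q₂ = (a - c - q₁)/2
Leader substitutes: π₁ = q₁·(a - q₁ - (a-c-q₁)/2 - c)
FOC: q₁* = (104 - 36)/2 = 34.00
Then: q₂* = (104 - 36 - 34.0)/2 = 17.00
Leader has first-mover advantage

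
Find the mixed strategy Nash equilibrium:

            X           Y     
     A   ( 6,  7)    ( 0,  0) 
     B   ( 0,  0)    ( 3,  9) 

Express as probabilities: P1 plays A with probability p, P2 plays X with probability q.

p = 0.5625, q = 0.3333

Work:
Find probabilities that make opponent indifferent:
P2 chooses q to make P1 indifferent between A and B
P1 chooses p to make P2 indifferent between X and Y
Mixed NE: P1 plays (A: 0.5625, B: 0.4375), P2 plays (X: 0.3333, Y: 0.6667)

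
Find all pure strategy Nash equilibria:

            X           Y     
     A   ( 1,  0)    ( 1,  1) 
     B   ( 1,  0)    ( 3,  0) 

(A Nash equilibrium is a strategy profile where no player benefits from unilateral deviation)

Nash equilibrium: (B, X), (B, Y)

Work:
Best responses:
  P1 vs X: payoffs [1, 1] → best response A/B (payoff 1)
  P1 vs Y: payoffs [1, 3] → best response B (payoff 3)
  P2 vs A: payoffs [0, 1] → best response Y (payoff 1)
  P2 vs B: payoffs [0, 0] → best response X/Y (payoff 0)
Mutual best responses: (B,X), (B,Y) → Nash equilibria.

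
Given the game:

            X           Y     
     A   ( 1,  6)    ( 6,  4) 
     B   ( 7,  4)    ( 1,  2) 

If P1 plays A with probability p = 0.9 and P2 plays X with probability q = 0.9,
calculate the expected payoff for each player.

E[P1] = 1.99, E[P2] = 5.6

Work:
E[P1] = p·q·π₁(A,X) + p·(1-q)·π₁(A,Y) + (1-p)·q·π₁(B,X) + (1-p)·(1-q)·π₁(B,Y)
= 0.9·0.9·1 + 0.9·0.1·6 + 0.1·0.9·7 + 0.1·0.1·1
= 1.99

E[P2] = 5.6 (similar calculation)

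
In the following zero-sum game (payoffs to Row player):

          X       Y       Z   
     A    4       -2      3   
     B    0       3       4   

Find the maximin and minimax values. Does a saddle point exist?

Maximin = 0, Minimax = 3, Saddle: False

Work:
Row minimums: [-2, 0] → maximin = 0
Column maximums: [4, 3, 4] → minimax = 3
No saddle point (maximin ≠ minimax). Mixed strategy needed.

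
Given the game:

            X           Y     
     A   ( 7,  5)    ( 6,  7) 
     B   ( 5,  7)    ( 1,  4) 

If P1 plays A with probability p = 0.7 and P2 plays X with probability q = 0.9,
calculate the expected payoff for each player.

E[P1] = 6.21, E[P2] = 5.65

Work:
E[P1] = p·q·π₁(A,X) + p·(1-q)·π₁(A,Y) + (1-p)·q·π₁(B,X) + (1-p)·(1-q)·π₁(B,Y)
= 0.7·0.9·7 + 0.7·0.1·6 + 0.3·0.9·5 + 0.3·0.1·1
= 6.21

E[P2] = 5.65 (similar calculation)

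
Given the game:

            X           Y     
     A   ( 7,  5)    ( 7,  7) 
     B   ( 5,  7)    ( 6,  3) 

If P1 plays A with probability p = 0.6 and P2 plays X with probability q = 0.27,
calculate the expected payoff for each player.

E[P1] = 6.492, E[P2] = 5.508

Work:
E[P1] = p·q·π₁(A,X) + p·(1-q)·π₁(A,Y) + (1-p)·q·π₁(B,X) + (1-p)·(1-q)·π₁(B,Y)
= 0.6·0.27·7 + 0.6·0.73·7 + 0.4·0.27·5 + 0.4·0.73·6
= 6.492

E[P2] = 5.508 (similar calculation)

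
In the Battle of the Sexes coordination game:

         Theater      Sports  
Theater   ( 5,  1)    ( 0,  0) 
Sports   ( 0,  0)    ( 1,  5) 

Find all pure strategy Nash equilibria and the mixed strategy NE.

Pure NE: (Theater, Theater) and (Sports, Sports); Mixed NE: p = 0.8333, q = 0.1667

Work:
Check pure NE:
(Theater, Theater): (5, 1) - no unilateral deviation beneficial
(Sports, Sports): (1, 5) - no unilateral deviation beneficial
Mixed NE: P1 plays Theater with p = 0.8333, P2 plays Theater with q = 0.1667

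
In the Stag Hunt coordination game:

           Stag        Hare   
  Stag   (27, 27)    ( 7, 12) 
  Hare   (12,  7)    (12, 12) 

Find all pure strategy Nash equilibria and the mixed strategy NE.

Pure NE: (Stag, Stag) and (Hare, Hare); Mixed NE: p = 0.25, q = 0.25

Work:
Check pure NE:
(Stag, Stag): (27, 27) - no unilateral deviation beneficial
(Hare, Hare): (12, 12) - no unilateral deviation beneficial
Mixed NE: P1 plays Stag with p = 0.25, P2 plays Stag with q = 0.25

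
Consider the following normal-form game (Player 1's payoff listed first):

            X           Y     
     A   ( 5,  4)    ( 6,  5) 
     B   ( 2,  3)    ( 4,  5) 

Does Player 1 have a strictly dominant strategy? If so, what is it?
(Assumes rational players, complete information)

Yes, Player 1's strictly dominant strategy is A

Work:
A strategy strictly dominates another if it gives a strictly higher payoff against every opponent action. Compare each pair of P1's strategies column-by-column:
  A vs B: [5 vs 2, 6 vs 4] → A strictly dominates B
  B vs A: [2 vs 5, 4 vs 6] → B does not strictly dominate A (column X: 2 ≤ 5)
A strictly dominates every other strategy → strictly dominant.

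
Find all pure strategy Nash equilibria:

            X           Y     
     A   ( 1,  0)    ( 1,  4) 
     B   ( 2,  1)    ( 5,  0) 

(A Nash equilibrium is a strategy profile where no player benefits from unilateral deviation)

Nash equilibrium: (B, X)

Work:
Best responses:
  P1 vs X: payoffs [1, 2] → best response B (payoff 2)
  P1 vs Y: payoffs [1, 5] → best response B (payoff 5)
  P2 vs A: payoffs [0, 4] → best response Y (payoff 4)
  P2 vs B: payoffs [1, 0] → best response X (payoff 1)
Mutual best responses: (B,X) → Nash equilibria.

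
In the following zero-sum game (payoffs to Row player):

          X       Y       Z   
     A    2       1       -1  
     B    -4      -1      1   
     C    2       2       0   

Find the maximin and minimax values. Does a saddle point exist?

Maximin = 0, Minimax = 1, Saddle: False

Work:
Row minimums: [-1, -4, 0] → maximin = 0
Column maximums: [2, 2, 1] → minimax = 1
No saddle point (maximin ≠ minimax). Mixed strategy needed.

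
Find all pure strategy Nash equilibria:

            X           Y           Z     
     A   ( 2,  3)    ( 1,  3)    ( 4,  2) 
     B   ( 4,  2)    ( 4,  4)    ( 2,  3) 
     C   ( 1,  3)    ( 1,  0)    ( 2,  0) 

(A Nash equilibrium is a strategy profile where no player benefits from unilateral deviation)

Nash equilibrium: (B, Y)

Work:
Best responses:
  P1 vs X: payoffs [2, 4, 1] → best response B (payoff 4)
  P1 vs Y: payoffs [1, 4, 1] → best response B (payoff 4)
  P1 vs Z: payoffs [4, 2, 2] → best response A (payoff 4)
  P2 vs A: payoffs [3, 3, 2] → best response X/Y (payoff 3)
  P2 vs B: payoffs [2, 4, 3] → best response Y (payoff 4)
  P2 vs C: payoffs [3, 0, 0] → best response X (payoff 3)
Mutual best responses: (B,Y) → Nash equilibria.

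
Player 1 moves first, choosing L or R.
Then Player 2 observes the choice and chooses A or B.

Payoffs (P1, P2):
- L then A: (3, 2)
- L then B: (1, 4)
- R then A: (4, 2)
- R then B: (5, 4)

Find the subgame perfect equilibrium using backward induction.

P1 plays R, P2 plays B after L and B after R; Payoff (5, 4)

Work:
Backward induction:
After L: P2 chooses B → P1 gets 1
After R: P2 chooses B → P1 gets 5
P1 chooses R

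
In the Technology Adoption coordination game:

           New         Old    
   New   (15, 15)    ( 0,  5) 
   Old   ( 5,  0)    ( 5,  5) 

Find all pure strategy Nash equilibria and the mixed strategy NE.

Pure NE: (New, New) and (Old, Old); Mixed NE: p = 0.3333, q = 0.3333

Work:
Check pure NE:
(New, New): (15, 15) - no unilateral deviation beneficial
(Old, Old): (5, 5) - no unilateral deviation beneficial
Mixed NE: P1 plays New with p = 0.3333, P2 plays New with q = 0.3333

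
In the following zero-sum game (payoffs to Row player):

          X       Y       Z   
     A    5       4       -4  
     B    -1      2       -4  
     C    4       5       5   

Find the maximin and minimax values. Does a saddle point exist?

Maximin = 4, Minimax = 5, Saddle: False

Work:
Row minimums: [-4, -4, 4] → maximin = 4
Column maximums: [5, 5, 5] → minimax = 5
No saddle point (maximin ≠ minimax). Mixed strategy needed.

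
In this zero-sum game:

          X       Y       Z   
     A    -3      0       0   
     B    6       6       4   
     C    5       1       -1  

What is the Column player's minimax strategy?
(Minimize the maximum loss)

Column should play Z, value = 4

Work:
Column player minimizes Row's maximum payoff:
Column X: max payoff to Row = 6
Column Y: max payoff to Row = 6
Column Z: max payoff to Row = 4
Minimum is 4, achieved by column Z.
Minimax strategy: Z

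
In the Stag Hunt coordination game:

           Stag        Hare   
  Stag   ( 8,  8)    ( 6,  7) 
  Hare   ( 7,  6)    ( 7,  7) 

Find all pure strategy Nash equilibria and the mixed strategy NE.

Pure NE: (Stag, Stag) and (Hare, Hare); Mixed NE: p = 0.5, q = 0.5

Work:
Check pure NE:
(Stag, Stag): (8, 8) - no unilateral deviation beneficial
(Hare, Hare): (7, 7) - no unilateral deviation beneficial
Mixed NE: P1 plays Stag with p = 0.5, P2 plays Stag with q = 0.5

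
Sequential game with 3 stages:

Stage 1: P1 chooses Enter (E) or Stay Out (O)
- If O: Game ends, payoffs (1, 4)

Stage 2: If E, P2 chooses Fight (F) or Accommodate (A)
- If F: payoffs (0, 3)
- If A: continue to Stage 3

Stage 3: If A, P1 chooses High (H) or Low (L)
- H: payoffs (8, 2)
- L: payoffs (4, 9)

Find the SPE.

SPE: (O, F, H); Outcome (1, 4)

Work:
Stage 3: P1 chooses H (8 vs 4)
Stage 2: P2: F->3, A->2 (anticipating H). Choose F
Stage 1: P1: O->1, E->0 (anticipating F, H). Choose O
SPE path: O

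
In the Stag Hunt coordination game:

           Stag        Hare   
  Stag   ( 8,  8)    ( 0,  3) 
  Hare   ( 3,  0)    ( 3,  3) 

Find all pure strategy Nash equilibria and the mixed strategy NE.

Pure NE: (Stag, Stag) and (Hare, Hare); Mixed NE: p = 0.375, q = 0.375

Work:
Check pure NE:
(Stag, Stag): (8, 8) - no unilateral deviation beneficial
(Hare, Hare): (3, 3) - no unilateral deviation beneficial
Mixed NE: P1 plays Stag with p = 0.375, P2 plays Stag with q = 0.375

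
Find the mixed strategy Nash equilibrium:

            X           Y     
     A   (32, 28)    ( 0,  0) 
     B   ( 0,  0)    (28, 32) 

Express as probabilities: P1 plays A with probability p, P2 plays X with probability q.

p = 0.5333, q = 0.4667

Work:
Find probabilities that make opponent indifferent:
P2 chooses q to make P1 indifferent between A and B
P1 chooses p to make P2 indifferent between X and Y
Mixed NE: P1 plays (A: 0.5333, B: 0.4667), P2 plays (X: 0.4667, Y: 0.5333)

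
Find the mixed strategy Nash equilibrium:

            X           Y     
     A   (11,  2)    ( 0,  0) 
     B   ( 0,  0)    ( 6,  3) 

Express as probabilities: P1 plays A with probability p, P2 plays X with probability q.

p = 0.6, q = 0.3529

Work:
Find probabilities that make opponent indifferent:
P2 chooses q to make P1 indifferent between A and B
P1 chooses p to make P2 indifferent between X and Y
Mixed NE: P1 plays (A: 0.6, B: 0.4), P2 plays (X: 0.3529, Y: 0.6471)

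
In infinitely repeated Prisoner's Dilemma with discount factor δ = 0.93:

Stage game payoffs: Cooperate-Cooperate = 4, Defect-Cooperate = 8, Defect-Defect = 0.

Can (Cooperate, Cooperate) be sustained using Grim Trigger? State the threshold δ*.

δ* = 0.5; since δ = 0.93 ≥ 0.5, cooperation can be sustained

Work:
For Grim Trigger:
Cooperate forever: 4/(1-δ)
Defect then punished: 8 + 0·δ/(1-δ)
Need: 4/(1-δ) ≥ 8 + 0·δ/(1-δ)
Solving: δ ≥ (T-R)/(T-P) = (8-4)/(8-0) = 0.5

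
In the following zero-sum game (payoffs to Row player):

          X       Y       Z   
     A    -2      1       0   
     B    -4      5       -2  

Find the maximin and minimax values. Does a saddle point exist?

Maximin = -2, Minimax = -2, Saddle: True

Work:
Row minimums: [-2, -4] → maximin = -2
Column maximums: [-2, 5, 0] → minimax = -2
Saddle point exists! Game value = -2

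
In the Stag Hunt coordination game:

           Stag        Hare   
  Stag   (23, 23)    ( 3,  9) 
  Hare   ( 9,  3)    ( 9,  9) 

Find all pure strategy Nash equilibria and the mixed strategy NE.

Pure NE: (Stag, Stag) and (Hare, Hare); Mixed NE: p = 0.3, q = 0.3

Work:
Check pure NE:
(Stag, Stag): (23, 23) - no unilateral deviation beneficial
(Hare, Hare): (9, 9) - no unilateral deviation beneficial
Mixed NE: P1 plays Stag with p = 0.3, P2 plays Stag with q = 0.3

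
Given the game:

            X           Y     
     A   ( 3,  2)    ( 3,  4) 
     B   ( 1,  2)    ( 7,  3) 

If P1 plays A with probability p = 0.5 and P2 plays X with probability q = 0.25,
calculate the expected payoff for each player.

E[P1] = 4.25, E[P2] = 3.125

Work:
E[P1] = p·q·π₁(A,X) + p·(1-q)·π₁(A,Y) + (1-p)·q·π₁(B,X) + (1-p)·(1-q)·π₁(B,Y)
= 0.5·0.25·3 + 0.5·0.75·3 + 0.5·0.25·1 + 0.5·0.75·7
= 4.25

E[P2] = 3.125 (similar calculation)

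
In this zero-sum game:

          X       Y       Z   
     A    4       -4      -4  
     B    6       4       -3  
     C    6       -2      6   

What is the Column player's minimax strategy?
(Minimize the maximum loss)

Column should play Y, value = 4

Work:
Column player minimizes Row's maximum payoff:
Column X: max payoff to Row = 6
Column Y: max payoff to Row = 4
Column Z: max payoff to Row = 6
Minimum is 4, achieved by column Y.
Minimax strategy: Y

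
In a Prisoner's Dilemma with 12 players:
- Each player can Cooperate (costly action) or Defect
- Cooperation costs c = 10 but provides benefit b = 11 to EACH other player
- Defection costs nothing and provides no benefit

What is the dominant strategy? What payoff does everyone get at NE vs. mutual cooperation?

Dominant: Defect; NE payoff = 0; Coop payoff = 111

Work:
Defect dominates (saves cost c = 10, benefit to others is external)
NE: All defect → everyone gets 0
If all cooperate: each receives (11)×11 - 10 = 111
Social dilemma: 111 > 0 but NE gives 0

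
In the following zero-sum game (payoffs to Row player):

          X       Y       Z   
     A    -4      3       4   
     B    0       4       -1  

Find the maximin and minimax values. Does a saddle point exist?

Maximin = -1, Minimax = 0, Saddle: False

Work:
Row minimums: [-4, -1] → maximin = -1
Column maximums: [0, 4, 4] → minimax = 0
No saddle point (maximin ≠ minimax). Mixed strategy needed.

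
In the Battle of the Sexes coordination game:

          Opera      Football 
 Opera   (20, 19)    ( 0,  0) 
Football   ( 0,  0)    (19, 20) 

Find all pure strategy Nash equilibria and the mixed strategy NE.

Pure NE: (Opera, Opera) and (Football, Football); Mixed NE: p = 0.5128, q = 0.4872

Work:
Check pure NE:
(Opera, Opera): (20, 19) - no unilateral deviation beneficial
(Football, Football): (19, 20) - no unilateral deviation beneficial
Mixed NE: P1 plays Opera with p = 0.5128, P2 plays Opera with q = 0.4872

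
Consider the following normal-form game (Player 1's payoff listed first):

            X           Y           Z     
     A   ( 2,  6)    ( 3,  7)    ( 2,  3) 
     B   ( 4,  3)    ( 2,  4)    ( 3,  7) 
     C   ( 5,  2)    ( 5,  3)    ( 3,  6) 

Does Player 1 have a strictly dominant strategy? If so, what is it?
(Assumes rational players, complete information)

No strictly dominant strategy exists for Player 1

Work:
A strategy strictly dominates another if it gives a strictly higher payoff against every opponent action. Compare each pair of P1's strategies column-by-column:
  A vs B: [2 vs 4, 3 vs 2, 2 vs 3] → A does not strictly dominate B (column X: 2 ≤ 4)
  A vs C: [2 vs 5, 3 vs 5, 2 vs 3] → A does not strictly dominate C (column X: 2 ≤ 5)
  B vs A: [4 vs 2, 2 vs 3, 3 vs 2] → B does not strictly dominate A (column Y: 2 ≤ 3)
  B vs C: [4 vs 5, 2 vs 5, 3 vs 3] → B does not strictly dominate C (column X: 4 ≤ 5)
  C vs A: [5 vs 2, 5 vs 3, 3 vs 2] → C strictly dominates A
  C vs B: [5 vs 4, 5 vs 2, 3 vs 3] → C does not strictly dominate B (column Z: 3 ≤ 3)
No single strategy strictly dominates all others → no strictly dominant strategy.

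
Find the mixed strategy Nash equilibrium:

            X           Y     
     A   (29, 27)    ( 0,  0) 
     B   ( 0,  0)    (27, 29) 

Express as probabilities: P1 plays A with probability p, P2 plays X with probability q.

p = 0.5179, q = 0.4821

Work:
Find probabilities that make opponent indifferent:
P2 chooses q to make P1 indifferent between A and B
P1 chooses p to make P2 indifferent between X and Y
Mixed NE: P1 plays (A: 0.5179, B: 0.4821), P2 plays (X: 0.4821, Y: 0.5179)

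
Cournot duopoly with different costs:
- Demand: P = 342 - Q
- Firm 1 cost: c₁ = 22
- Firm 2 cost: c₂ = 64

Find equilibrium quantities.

q₁* = 120.67, q₂* = 78.67

Work:
Reaction: q₁ = (342 - 22 - q₂)/2
Reaction: q₂ = (342 - 64 - q₁)/2
Solve simultaneously:
q₁* = (342 - 2×22 + 64)/3 = 120.67
q₂* = (342 - 2×64 + 22)/3 = 78.67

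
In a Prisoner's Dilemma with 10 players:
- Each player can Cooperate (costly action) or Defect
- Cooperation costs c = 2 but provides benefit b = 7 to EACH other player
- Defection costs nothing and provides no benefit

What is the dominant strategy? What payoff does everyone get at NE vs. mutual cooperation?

Dominant: Defect; NE payoff = 0; Coop payoff = 61

Work:
Defect dominates (saves cost c = 2, benefit to others is external)
NE: All defect → everyone gets 0
If all cooperate: each receives (9)×7 - 2 = 61
Social dilemma: 61 > 0 but NE gives 0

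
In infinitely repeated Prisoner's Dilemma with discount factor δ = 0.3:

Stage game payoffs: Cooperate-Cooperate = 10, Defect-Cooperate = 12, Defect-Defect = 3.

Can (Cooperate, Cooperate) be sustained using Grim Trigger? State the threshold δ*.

δ* = 0.2222; since δ = 0.3 ≥ 0.2222, cooperation can be sustained

Work:
For Grim Trigger:
Cooperate forever: 10/(1-δ)
Defect then punished: 12 + 3·δ/(1-δ)
Need: 10/(1-δ) ≥ 12 + 3·δ/(1-δ)
Solving: δ ≥ (T-R)/(T-P) = (12-10)/(12-3) = 0.2222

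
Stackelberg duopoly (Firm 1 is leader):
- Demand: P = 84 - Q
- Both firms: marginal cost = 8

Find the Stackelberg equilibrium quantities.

q₁* (leader) = 38.0, q₂* (follower) = 19.0

Work:
Follower's reaction: q₂ = (a - c - q₁)/2
Leader substitutes: π₁ = q₁·(a - q₁ - (a-c-q₁)/2 - c)
FOC: q₁* = (84 - 8)/2 = 38.00
Then: q₂* = (84 - 8 - 38.0)/2 = 19.00
Leader has first-mover advantage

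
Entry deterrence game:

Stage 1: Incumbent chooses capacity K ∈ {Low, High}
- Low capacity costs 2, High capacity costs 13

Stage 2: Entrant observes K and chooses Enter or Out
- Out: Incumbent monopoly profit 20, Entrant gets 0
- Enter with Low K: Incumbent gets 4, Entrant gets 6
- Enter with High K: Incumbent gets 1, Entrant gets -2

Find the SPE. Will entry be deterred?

SPE: (High, Enter|Low, Out|High); Entry deterred. Incumbent net profit = 7

Work:
After Low K: Entrant enters (6 > 0)
After High K: Entrant stays out (-2 < 0)
Incumbent: Low → 4−2=2, High → 20−13=7
Incumbent chooses High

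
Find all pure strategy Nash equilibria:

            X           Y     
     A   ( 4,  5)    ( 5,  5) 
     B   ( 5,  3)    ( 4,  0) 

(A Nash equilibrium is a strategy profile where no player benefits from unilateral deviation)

Nash equilibrium: (A, Y), (B, X)

Work:
Best responses:
  P1 vs X: payoffs [4, 5] → best response B (payoff 5)
  P1 vs Y: payoffs [5, 4] → best response A (payoff 5)
  P2 vs A: payoffs [5, 5] → best response X/Y (payoff 5)
  P2 vs B: payoffs [3, 0] → best response X (payoff 3)
Mutual best responses: (A,Y), (B,X) → Nash equilibria.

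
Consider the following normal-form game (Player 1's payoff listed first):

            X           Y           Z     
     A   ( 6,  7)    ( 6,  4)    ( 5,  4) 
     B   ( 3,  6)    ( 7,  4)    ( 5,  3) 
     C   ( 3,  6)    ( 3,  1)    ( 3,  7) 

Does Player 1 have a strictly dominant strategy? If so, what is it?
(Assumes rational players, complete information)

No strictly dominant strategy exists for Player 1

Work:
A strategy strictly dominates another if it gives a strictly higher payoff against every opponent action. Compare each pair of P1's strategies column-by-column:
  A vs B: [6 vs 3, 6 vs 7, 5 vs 5] → A does not strictly dominate B (column Y: 6 ≤ 7)
  A vs C: [6 vs 3, 6 vs 3, 5 vs 3] → A strictly dominates C
  B vs A: [3 vs 6, 7 vs 6, 5 vs 5] → B does not strictly dominate A (column X: 3 ≤ 6)
  B vs C: [3 vs 3, 7 vs 3, 5 vs 3] → B does not strictly dominate C (column X: 3 ≤ 3)
  C vs A: [3 vs 6, 3 vs 6, 3 vs 5] → C does not strictly dominate A (column X: 3 ≤ 6)
  C vs B: [3 vs 3, 3 vs 7, 3 vs 5] → C does not strictly dominate B (column X: 3 ≤ 3)
No single strategy strictly dominates all others → no strictly dominant strategy.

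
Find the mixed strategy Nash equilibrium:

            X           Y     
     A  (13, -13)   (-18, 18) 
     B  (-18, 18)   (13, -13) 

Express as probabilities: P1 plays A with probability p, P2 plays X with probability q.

p = 0.5, q = 0.5

Work:
Find probabilities that make opponent indifferent:
P2 chooses q to make P1 indifferent between A and B
P1 chooses p to make P2 indifferent between X and Y
Mixed NE: P1 plays (A: 0.5, B: 0.5), P2 plays (X: 0.5, Y: 0.5)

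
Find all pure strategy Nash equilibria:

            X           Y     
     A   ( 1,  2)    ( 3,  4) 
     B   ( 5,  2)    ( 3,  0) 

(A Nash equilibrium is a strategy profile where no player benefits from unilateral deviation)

Nash equilibrium: (A, Y), (B, X)

Work:
Best responses:
  P1 vs X: payoffs [1, 5] → best response B (payoff 5)
  P1 vs Y: payoffs [3, 3] → best response A/B (payoff 3)
  P2 vs A: payoffs [2, 4] → best response Y (payoff 4)
  P2 vs B: payoffs [2, 0] → best response X (payoff 2)
Mutual best responses: (A,Y), (B,X) → Nash equilibria.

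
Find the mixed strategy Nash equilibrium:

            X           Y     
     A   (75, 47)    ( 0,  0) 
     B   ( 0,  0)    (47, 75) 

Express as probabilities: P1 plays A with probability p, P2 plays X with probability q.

p = 0.6148, q = 0.3852

Work:
Find probabilities that make opponent indifferent:
P2 chooses q to make P1 indifferent between A and B
P1 chooses p to make P2 indifferent between X and Y
Mixed NE: P1 plays (A: 0.6148, B: 0.3852), P2 plays (X: 0.3852, Y: 0.6148)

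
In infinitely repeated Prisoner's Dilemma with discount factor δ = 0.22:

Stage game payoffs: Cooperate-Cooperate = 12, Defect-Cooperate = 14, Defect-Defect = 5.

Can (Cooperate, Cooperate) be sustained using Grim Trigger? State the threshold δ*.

δ* = 0.2222; since δ = 0.22 < 0.2222, cooperation cannot be sustained

Work:
For Grim Trigger:
Cooperate forever: 12/(1-δ)
Defect then punished: 14 + 5·δ/(1-δ)
Need: 12/(1-δ) ≥ 14 + 5·δ/(1-δ)
Solving: δ ≥ (T-R)/(T-P) = (14-12)/(14-5) = 0.2222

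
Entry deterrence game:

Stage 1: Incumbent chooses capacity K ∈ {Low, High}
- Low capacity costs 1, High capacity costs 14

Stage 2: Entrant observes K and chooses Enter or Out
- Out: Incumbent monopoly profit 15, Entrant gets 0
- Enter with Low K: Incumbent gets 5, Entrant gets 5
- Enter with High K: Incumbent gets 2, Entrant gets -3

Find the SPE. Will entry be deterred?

SPE: (Low, Enter|Low, Out|High); Entry not deterred. Incumbent net profit = 4, Entrant gets 5

Work:
After Low K: Entrant enters (5 > 0)
After High K: Entrant stays out (-3 < 0)
Incumbent: Low → 5−1=4, High → 15−14=1
Incumbent chooses Low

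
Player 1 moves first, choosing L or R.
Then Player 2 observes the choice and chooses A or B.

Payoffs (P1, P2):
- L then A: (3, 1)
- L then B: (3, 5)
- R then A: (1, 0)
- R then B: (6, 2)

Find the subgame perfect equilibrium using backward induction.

P1 plays R, P2 plays B after L and B after R; Payoff (6, 2)

Work:
Backward induction:
After L: P2 chooses B → P1 gets 3
After R: P2 chooses B → P1 gets 6
P1 chooses R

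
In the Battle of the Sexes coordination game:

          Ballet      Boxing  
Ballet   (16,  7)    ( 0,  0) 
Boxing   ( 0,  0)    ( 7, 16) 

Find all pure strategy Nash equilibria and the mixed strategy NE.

Pure NE: (Ballet, Ballet) and (Boxing, Boxing); Mixed NE: p = 0.6957, q = 0.3043

Work:
Check pure NE:
(Ballet, Ballet): (16, 7) - no unilateral deviation beneficial
(Boxing, Boxing): (7, 16) - no unilateral deviation beneficial
Mixed NE: P1 plays Ballet with p = 0.6957, P2 plays Ballet with q = 0.3043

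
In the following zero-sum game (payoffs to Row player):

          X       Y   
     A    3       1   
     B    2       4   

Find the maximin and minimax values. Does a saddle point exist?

Maximin = 2, Minimax = 3, Saddle: False

Work:
Row minimums: [1, 2] → maximin = 2
Column maximums: [3, 4] → minimax = 3
No saddle point (maximin ≠ minimax). Mixed strategy needed.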